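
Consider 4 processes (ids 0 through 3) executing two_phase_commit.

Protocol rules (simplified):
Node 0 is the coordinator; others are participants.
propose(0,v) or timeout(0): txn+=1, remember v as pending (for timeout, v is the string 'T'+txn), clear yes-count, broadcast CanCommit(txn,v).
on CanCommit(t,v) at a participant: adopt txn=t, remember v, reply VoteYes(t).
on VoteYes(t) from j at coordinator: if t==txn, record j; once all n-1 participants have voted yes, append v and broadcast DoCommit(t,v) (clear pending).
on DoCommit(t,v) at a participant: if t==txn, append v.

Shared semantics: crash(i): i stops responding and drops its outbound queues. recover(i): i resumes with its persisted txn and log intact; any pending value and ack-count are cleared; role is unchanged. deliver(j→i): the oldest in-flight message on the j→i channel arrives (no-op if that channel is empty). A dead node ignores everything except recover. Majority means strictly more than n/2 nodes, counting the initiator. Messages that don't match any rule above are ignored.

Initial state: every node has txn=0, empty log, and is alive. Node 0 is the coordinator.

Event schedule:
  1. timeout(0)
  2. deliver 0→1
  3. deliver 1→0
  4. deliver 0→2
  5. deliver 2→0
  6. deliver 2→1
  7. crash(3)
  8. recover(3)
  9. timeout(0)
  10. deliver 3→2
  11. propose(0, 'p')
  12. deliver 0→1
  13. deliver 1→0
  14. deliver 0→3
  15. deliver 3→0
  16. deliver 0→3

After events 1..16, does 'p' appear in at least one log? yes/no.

after 1 — timeout(0): n0:coor/t1/[-]
after 2 — deliver 0→1: n1:part/t1/[-]
after 3 — deliver 1→0: ·
after 4 — deliver 0→2: n2:part/t1/[-]
after 5 — deliver 2→0: ·
after 6 — deliver 2→1: ·
after 7 — crash(3): n3:✗part/t0/[-]
after 8 — recover(3): n3:part/t0/[-]
after 9 — timeout(0): n0:coor/t2/[-]
after 10 — deliver 3→2: ·
after 11 — propose(0,'p'): n0:coor/t3/[-]
after 12 — deliver 0→1: n1:part/t2/[-]
after 13 — deliver 1→0: ·
after 14 — deliver 0→3: n3:part/t1/[-]
after 15 — deliver 3→0: ·
after 16 — deliver 0→3: n3:part/t2/[-]

no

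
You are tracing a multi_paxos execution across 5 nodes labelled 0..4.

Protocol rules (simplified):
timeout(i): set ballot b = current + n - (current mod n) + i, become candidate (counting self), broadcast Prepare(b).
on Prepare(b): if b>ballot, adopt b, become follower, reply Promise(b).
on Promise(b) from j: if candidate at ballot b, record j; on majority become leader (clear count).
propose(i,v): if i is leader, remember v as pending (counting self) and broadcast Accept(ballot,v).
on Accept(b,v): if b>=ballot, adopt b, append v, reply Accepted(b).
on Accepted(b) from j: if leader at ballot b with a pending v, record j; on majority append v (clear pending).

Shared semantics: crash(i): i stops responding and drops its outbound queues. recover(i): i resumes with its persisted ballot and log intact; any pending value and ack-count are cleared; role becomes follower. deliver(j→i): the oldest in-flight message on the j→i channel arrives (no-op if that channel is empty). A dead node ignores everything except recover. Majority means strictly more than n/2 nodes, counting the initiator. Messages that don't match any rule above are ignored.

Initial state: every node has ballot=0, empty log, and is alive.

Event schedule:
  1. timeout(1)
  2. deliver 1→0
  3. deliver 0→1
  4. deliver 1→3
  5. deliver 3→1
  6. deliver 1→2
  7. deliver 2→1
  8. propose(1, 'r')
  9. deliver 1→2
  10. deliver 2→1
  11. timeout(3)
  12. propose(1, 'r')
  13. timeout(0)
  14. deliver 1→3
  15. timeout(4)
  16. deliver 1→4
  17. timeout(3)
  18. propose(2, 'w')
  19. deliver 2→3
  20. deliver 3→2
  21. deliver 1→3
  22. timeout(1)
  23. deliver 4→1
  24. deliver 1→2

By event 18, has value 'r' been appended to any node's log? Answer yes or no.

step 1 timeout(1): 1={cand,b=6,log=-}
step 2 deliver 1→0: 0={foll,b=6,log=-}
step 3 deliver 0→1: —
step 4 deliver 1→3: 3={foll,b=6,log=-}
step 5 deliver 3→1: 1={lead,b=6,log=-}
step 6 deliver 1→2: 2={foll,b=6,log=-}
step 7 deliver 2→1: —
step 8 propose(1,'r'): —
step 9 deliver 1→2: 2={foll,b=6,log=r}
step 10 deliver 2→1: —
step 11 timeout(3): 3={cand,b=13,log=-}
step 12 propose(1,'r'): —
step 13 timeout(0): 0={cand,b=10,log=-}
step 14 deliver 1→3: —
step 15 timeout(4): 4={cand,b=9,log=-}
step 16 deliver 1→4: —
step 17 timeout(3): 3={cand,b=18,log=-}
step 18 propose(2,'w'): —

yes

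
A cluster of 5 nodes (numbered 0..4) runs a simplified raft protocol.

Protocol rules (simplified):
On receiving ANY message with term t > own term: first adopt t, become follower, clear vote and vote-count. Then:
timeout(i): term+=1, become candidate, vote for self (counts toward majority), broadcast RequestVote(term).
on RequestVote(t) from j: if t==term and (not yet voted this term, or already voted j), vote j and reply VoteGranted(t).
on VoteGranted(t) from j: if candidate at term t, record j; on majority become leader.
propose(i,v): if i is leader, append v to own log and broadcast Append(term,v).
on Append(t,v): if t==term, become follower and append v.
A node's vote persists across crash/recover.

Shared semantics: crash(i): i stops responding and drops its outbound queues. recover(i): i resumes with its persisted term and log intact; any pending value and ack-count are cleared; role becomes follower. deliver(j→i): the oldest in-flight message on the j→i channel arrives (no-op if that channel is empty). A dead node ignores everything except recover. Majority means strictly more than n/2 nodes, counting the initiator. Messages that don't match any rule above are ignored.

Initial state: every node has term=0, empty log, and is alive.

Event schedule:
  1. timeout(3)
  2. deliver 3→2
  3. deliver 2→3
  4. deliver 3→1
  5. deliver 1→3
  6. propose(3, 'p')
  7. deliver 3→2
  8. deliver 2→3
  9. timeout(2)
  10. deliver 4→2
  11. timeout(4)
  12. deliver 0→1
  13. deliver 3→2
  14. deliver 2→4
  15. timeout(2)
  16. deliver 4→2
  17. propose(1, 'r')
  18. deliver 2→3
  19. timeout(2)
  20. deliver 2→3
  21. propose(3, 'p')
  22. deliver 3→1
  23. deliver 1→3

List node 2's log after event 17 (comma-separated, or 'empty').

p

e1 timeout(3): 3[cand,t=1,-]
e2 deliver 3→2: 2[foll,t=1,-]
e3 deliver 2→3: ·
e4 deliver 3→1: 1[foll,t=1,-]
e5 deliver 1→3: 3[lead,t=1,-]
e6 propose(3,'p'): 3[lead,t=1,p]
e7 deliver 3→2: 2[foll,t=1,p]
e8 deliver 2→3: ·
e9 timeout(2): 2[cand,t=2,p]
e10 deliver 4→2: ·
e11 timeout(4): 4[cand,t=1,-]
e12 deliver 0→1: ·
e13 deliver 3→2: ·
e14 deliver 2→4: 4[foll,t=2,-]
e15 timeout(2): 2[cand,t=3,p]
e16 deliver 4→2: ·
e17 propose(1,'r'): ·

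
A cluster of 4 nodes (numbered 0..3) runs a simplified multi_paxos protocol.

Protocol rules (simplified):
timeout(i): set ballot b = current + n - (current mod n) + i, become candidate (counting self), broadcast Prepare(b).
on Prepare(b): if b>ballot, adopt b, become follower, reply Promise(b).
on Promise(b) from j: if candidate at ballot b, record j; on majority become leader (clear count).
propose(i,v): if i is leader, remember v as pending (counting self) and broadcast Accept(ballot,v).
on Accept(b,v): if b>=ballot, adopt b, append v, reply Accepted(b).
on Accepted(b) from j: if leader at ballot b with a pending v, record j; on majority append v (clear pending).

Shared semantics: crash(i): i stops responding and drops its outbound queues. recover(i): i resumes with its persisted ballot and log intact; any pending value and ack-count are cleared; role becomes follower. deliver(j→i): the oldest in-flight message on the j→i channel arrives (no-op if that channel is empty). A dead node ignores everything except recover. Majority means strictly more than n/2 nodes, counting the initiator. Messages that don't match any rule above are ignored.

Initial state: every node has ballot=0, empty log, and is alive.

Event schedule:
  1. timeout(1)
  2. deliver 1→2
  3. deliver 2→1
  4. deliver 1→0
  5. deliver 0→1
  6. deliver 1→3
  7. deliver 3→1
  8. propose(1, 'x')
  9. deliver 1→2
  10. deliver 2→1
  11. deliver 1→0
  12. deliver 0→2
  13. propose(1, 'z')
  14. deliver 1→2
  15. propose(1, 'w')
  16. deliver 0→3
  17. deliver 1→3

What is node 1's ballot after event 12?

e1 timeout(1): 1[cand,b=5,-]
e2 deliver 1→2: 2[foll,b=5,-]
e3 deliver 2→1: ·
e4 deliver 1→0: 0[foll,b=5,-]
e5 deliver 0→1: 1[lead,b=5,-]
e6 deliver 1→3: 3[foll,b=5,-]
e7 deliver 3→1: ·
e8 propose(1,'x'): ·
e9 deliver 1→2: 2[foll,b=5,x]
e10 deliver 2→1: ·
e11 deliver 1→0: 0[foll,b=5,x]
e12 deliver 0→2: ·

5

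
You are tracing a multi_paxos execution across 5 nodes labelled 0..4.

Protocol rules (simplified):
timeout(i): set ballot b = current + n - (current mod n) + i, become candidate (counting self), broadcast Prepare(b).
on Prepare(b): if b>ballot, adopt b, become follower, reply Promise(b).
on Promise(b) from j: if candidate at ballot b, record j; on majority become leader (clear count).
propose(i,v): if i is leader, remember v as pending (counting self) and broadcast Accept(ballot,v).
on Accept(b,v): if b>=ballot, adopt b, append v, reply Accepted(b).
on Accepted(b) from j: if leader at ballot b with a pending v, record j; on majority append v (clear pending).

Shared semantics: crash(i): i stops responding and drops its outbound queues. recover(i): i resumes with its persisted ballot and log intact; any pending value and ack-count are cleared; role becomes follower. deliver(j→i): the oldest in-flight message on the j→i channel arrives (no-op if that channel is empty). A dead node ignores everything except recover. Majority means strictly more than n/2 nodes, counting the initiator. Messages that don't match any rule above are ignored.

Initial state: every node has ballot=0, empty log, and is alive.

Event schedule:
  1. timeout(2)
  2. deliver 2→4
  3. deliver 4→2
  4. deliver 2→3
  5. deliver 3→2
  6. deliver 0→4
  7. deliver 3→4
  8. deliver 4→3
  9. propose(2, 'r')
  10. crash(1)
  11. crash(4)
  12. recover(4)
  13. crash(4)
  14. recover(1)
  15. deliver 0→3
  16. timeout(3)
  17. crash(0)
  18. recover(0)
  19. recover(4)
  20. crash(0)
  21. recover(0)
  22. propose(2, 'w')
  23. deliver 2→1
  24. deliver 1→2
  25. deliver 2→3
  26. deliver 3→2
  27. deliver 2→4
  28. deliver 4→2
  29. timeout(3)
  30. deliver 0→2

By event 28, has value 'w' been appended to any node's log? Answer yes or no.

step 1 timeout(2): 2={cand,b=7,log=-}
step 2 deliver 2→4: 4={foll,b=7,log=-}
step 3 deliver 4→2: —
step 4 deliver 2→3: 3={foll,b=7,log=-}
step 5 deliver 3→2: 2={lead,b=7,log=-}
step 6 deliver 0→4: —
step 7 deliver 3→4: —
step 8 deliver 4→3: —
step 9 propose(2,'r'): —
step 10 crash(1): 1={✗foll,b=0,log=-}
step 11 crash(4): 4={✗foll,b=7,log=-}
step 12 recover(4): 4={foll,b=7,log=-}
step 13 crash(4): 4={✗foll,b=7,log=-}
step 14 recover(1): 1={foll,b=0,log=-}
step 15 deliver 0→3: —
step 16 timeout(3): 3={cand,b=13,log=-}
step 17 crash(0): 0={✗foll,b=0,log=-}
step 18 recover(0): 0={foll,b=0,log=-}
step 19 recover(4): 4={foll,b=7,log=-}
step 20 crash(0): 0={✗foll,b=0,log=-}
step 21 recover(0): 0={foll,b=0,log=-}
step 22 propose(2,'w'): —
step 23 deliver 2→1: 1={foll,b=7,log=-}
step 24 deliver 1→2: —
step 25 deliver 2→3: —
step 26 deliver 3→2: 2={foll,b=13,log=-}
step 27 deliver 2→4: 4={foll,b=7,log=r}
step 28 deliver 4→2: —

no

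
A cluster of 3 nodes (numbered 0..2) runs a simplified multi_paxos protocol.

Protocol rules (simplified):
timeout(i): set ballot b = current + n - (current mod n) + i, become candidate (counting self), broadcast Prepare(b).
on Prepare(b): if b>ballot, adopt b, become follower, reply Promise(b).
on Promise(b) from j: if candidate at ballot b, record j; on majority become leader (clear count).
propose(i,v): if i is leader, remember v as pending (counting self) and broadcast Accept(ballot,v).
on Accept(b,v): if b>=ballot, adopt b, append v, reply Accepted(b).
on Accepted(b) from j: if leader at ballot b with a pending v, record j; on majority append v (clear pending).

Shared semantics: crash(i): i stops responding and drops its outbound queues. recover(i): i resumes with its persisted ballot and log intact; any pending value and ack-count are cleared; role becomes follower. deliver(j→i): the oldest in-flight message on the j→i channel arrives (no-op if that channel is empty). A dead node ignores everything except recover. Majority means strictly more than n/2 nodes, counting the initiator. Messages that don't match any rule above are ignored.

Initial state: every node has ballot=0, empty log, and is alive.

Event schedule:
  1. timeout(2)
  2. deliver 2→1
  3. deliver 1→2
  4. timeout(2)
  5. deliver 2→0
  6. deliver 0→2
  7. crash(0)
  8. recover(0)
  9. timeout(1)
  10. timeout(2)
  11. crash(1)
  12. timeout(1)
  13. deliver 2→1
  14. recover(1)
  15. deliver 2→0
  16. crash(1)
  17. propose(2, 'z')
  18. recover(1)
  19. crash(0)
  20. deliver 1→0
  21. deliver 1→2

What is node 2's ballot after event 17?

11

1. timeout(2):  <2:cand b5 ->
2. deliver 2→1:  <1:foll b5 ->
3. deliver 1→2:  <2:lead b5 ->
4. timeout(2):  <2:cand b8 ->
5. deliver 2→0:  <0:foll b5 ->
6. deliver 0→2:  nop
7. crash(0):  <0:✗foll b5 ->
8. recover(0):  <0:foll b5 ->
9. timeout(1):  <1:cand b7 ->
10. timeout(2):  <2:cand b11 ->
11. crash(1):  <1:✗cand b7 ->
12. timeout(1):  nop
13. deliver 2→1:  nop
14. recover(1):  <1:foll b7 ->
15. deliver 2→0:  <0:foll b8 ->
16. crash(1):  <1:✗foll b7 ->
17. propose(2,'z'):  nop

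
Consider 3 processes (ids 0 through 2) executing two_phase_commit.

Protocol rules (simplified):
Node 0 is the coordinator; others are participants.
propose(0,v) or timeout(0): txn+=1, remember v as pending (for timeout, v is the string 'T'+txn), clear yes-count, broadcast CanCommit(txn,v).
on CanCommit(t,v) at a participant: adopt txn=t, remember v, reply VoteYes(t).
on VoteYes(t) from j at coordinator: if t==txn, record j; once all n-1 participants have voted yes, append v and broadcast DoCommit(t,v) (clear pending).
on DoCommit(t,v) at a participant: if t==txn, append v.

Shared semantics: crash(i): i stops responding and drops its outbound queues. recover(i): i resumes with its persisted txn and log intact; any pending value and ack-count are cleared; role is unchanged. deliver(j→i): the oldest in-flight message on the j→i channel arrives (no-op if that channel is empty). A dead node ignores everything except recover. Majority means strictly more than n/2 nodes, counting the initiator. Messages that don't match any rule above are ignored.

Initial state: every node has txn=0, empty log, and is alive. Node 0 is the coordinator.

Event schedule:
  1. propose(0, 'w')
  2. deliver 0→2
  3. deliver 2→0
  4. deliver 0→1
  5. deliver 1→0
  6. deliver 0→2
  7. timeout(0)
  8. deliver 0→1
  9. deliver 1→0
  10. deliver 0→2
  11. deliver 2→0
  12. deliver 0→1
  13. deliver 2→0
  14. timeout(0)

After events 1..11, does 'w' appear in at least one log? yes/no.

yes

after 1 — propose(0,'w'): n0:coor/t1/[-]
after 2 — deliver 0→2: n2:part/t1/[-]
after 3 — deliver 2→0: ·
after 4 — deliver 0→1: n1:part/t1/[-]
after 5 — deliver 1→0: n0:coor/t1/[w]
after 6 — deliver 0→2: n2:part/t1/[w]
after 7 — timeout(0): n0:coor/t2/[w]
after 8 — deliver 0→1: n1:part/t1/[w]
after 9 — deliver 1→0: ·
after 10 — deliver 0→2: n2:part/t2/[w]
after 11 — deliver 2→0: ·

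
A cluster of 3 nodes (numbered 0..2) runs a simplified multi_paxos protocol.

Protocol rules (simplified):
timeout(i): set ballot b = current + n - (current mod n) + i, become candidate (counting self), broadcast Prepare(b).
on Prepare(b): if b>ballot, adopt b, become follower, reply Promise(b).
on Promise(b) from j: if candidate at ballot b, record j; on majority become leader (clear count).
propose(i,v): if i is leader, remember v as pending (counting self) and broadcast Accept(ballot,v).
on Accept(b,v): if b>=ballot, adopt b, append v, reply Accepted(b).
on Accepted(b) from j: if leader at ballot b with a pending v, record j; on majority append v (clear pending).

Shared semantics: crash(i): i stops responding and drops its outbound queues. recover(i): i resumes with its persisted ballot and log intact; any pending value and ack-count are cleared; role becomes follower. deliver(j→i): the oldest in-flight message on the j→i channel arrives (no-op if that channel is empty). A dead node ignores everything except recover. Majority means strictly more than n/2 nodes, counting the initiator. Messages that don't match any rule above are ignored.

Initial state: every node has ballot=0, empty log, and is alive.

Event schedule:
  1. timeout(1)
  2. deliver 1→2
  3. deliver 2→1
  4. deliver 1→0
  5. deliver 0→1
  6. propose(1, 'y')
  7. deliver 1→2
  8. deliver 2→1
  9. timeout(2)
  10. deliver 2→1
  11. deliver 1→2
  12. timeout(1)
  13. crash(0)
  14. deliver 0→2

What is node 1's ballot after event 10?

[1] timeout(1) → N1(cand b4 [-])
[2] deliver 1→2 → N2(foll b4 [-])
[3] deliver 2→1 → N1(lead b4 [-])
[4] deliver 1→0 → N0(foll b4 [-])
[5] deliver 0→1 → ∅
[6] propose(1,'y') → ∅
[7] deliver 1→2 → N2(foll b4 [y])
[8] deliver 2→1 → N1(lead b4 [y])
[9] timeout(2) → N2(cand b8 [y])
[10] deliver 2→1 → N1(foll b8 [y])

8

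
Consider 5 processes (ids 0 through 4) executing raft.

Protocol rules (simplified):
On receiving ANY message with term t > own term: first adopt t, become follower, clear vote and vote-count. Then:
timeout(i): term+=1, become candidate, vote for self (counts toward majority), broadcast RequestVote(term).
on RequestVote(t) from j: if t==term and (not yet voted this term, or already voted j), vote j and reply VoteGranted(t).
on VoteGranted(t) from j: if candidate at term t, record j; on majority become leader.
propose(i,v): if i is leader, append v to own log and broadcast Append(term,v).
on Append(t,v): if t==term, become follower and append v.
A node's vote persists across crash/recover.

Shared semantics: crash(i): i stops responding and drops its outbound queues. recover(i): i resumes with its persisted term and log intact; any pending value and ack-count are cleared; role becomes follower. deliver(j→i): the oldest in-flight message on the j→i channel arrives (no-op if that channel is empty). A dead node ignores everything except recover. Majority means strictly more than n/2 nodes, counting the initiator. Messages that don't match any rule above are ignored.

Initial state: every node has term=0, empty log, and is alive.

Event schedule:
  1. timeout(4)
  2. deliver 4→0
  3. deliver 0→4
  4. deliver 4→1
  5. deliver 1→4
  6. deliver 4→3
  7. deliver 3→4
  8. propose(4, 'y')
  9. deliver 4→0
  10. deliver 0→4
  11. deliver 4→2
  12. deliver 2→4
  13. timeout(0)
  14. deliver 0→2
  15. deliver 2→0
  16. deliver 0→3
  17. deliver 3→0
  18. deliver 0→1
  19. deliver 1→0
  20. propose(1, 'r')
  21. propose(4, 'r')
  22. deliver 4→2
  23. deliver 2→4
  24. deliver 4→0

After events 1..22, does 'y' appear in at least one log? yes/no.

yes

e1 timeout(4): 4[cand,t=1,-]
e2 deliver 4→0: 0[foll,t=1,-]
e3 deliver 0→4: ·
e4 deliver 4→1: 1[foll,t=1,-]
e5 deliver 1→4: 4[lead,t=1,-]
e6 deliver 4→3: 3[foll,t=1,-]
e7 deliver 3→4: ·
e8 propose(4,'y'): 4[lead,t=1,y]
e9 deliver 4→0: 0[foll,t=1,y]
e10 deliver 0→4: ·
e11 deliver 4→2: 2[foll,t=1,-]
e12 deliver 2→4: ·
e13 timeout(0): 0[cand,t=2,y]
e14 deliver 0→2: 2[foll,t=2,-]
e15 deliver 2→0: ·
e16 deliver 0→3: 3[foll,t=2,-]
e17 deliver 3→0: 0[lead,t=2,y]
e18 deliver 0→1: 1[foll,t=2,-]
e19 deliver 1→0: ·
e20 propose(1,'r'): ·
e21 propose(4,'r'): 4[lead,t=1,y,r]
e22 deliver 4→2: ·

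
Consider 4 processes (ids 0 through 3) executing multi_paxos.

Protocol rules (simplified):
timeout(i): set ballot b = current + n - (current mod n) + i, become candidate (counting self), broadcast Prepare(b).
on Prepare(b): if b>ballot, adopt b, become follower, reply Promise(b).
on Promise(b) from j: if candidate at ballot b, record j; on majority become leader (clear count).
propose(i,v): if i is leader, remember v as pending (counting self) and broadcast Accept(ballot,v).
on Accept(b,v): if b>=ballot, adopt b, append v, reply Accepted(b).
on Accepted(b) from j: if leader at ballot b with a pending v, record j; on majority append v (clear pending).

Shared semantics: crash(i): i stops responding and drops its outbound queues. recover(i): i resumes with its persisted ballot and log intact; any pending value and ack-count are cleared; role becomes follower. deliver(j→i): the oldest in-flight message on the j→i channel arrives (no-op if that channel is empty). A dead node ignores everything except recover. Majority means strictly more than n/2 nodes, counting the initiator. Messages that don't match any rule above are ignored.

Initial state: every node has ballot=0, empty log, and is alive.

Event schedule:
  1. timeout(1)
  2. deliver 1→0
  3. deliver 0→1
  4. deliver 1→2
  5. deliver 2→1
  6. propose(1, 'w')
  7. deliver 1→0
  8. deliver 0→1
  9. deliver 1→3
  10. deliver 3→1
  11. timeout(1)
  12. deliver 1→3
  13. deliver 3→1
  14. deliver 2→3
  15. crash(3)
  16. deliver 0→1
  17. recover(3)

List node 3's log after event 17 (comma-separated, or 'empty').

e1 timeout(1): 1[cand,b=5,-]
e2 deliver 1→0: 0[foll,b=5,-]
e3 deliver 0→1: ·
e4 deliver 1→2: 2[foll,b=5,-]
e5 deliver 2→1: 1[lead,b=5,-]
e6 propose(1,'w'): ·
e7 deliver 1→0: 0[foll,b=5,w]
e8 deliver 0→1: ·
e9 deliver 1→3: 3[foll,b=5,-]
e10 deliver 3→1: ·
e11 timeout(1): 1[cand,b=9,-]
e12 deliver 1→3: 3[foll,b=5,w]
e13 deliver 3→1: ·
e14 deliver 2→3: ·
e15 crash(3): 3[✗foll,b=5,w]
e16 deliver 0→1: ·
e17 recover(3): 3[foll,b=5,w]

w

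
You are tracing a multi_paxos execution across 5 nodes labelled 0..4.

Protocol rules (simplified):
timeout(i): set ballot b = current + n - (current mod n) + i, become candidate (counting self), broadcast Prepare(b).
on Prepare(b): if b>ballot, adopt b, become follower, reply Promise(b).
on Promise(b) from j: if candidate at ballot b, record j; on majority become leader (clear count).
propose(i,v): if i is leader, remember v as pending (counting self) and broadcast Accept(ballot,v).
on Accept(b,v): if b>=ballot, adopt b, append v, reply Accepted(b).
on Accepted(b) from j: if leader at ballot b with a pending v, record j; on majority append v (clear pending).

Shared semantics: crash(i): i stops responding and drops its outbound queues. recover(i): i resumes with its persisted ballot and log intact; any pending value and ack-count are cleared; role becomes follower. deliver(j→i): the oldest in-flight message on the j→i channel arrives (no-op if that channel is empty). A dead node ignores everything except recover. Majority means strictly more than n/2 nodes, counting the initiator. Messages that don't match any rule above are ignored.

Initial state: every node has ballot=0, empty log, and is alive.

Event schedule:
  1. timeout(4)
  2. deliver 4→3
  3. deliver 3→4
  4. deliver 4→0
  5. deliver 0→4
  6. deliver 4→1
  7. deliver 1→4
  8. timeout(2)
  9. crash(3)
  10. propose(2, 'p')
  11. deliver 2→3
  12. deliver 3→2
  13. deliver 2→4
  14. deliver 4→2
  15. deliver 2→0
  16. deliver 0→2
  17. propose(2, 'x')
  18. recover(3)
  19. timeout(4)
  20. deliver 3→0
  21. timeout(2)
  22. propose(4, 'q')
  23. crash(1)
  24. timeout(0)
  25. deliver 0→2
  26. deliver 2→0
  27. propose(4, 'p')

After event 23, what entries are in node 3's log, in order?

empty

step 1 timeout(4): 4={cand,b=9,log=-}
step 2 deliver 4→3: 3={foll,b=9,log=-}
step 3 deliver 3→4: —
step 4 deliver 4→0: 0={foll,b=9,log=-}
step 5 deliver 0→4: 4={lead,b=9,log=-}
step 6 deliver 4→1: 1={foll,b=9,log=-}
step 7 deliver 1→4: —
step 8 timeout(2): 2={cand,b=7,log=-}
step 9 crash(3): 3={✗foll,b=9,log=-}
step 10 propose(2,'p'): —
step 11 deliver 2→3: —
step 12 deliver 3→2: —
step 13 deliver 2→4: —
step 14 deliver 4→2: 2={foll,b=9,log=-}
step 15 deliver 2→0: —
step 16 deliver 0→2: —
step 17 propose(2,'x'): —
step 18 recover(3): 3={foll,b=9,log=-}
step 19 timeout(4): 4={cand,b=14,log=-}
step 20 deliver 3→0: —
step 21 timeout(2): 2={cand,b=12,log=-}
step 22 propose(4,'q'): —
step 23 crash(1): 1={✗foll,b=9,log=-}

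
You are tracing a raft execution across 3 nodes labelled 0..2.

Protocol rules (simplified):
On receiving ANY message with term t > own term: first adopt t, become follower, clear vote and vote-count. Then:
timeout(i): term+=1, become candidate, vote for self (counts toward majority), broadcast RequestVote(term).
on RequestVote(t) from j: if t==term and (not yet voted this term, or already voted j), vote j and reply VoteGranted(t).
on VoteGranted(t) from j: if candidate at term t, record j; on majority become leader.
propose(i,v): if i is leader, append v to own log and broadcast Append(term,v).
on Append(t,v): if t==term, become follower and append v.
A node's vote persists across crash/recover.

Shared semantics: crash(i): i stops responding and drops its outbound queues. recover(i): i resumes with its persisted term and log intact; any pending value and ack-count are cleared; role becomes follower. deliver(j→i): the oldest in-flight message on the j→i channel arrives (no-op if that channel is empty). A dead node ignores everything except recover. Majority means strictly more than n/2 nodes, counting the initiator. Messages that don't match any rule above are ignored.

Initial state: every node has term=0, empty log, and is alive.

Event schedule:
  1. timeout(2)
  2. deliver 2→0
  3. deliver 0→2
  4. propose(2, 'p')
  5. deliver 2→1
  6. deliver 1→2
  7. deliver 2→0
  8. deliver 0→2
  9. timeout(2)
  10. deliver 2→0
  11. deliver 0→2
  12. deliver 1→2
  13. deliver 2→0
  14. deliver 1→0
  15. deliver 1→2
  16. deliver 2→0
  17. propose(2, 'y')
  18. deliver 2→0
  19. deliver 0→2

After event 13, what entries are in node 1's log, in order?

empty

[1] timeout(2) → N2(cand t1 [-])
[2] deliver 2→0 → N0(foll t1 [-])
[3] deliver 0→2 → N2(lead t1 [-])
[4] propose(2,'p') → N2(lead t1 [p])
[5] deliver 2→1 → N1(foll t1 [-])
[6] deliver 1→2 → ∅
[7] deliver 2→0 → N0(foll t1 [p])
[8] deliver 0→2 → ∅
[9] timeout(2) → N2(cand t2 [p])
[10] deliver 2→0 → N0(foll t2 [p])
[11] deliver 0→2 → N2(lead t2 [p])
[12] deliver 1→2 → ∅
[13] deliver 2→0 → ∅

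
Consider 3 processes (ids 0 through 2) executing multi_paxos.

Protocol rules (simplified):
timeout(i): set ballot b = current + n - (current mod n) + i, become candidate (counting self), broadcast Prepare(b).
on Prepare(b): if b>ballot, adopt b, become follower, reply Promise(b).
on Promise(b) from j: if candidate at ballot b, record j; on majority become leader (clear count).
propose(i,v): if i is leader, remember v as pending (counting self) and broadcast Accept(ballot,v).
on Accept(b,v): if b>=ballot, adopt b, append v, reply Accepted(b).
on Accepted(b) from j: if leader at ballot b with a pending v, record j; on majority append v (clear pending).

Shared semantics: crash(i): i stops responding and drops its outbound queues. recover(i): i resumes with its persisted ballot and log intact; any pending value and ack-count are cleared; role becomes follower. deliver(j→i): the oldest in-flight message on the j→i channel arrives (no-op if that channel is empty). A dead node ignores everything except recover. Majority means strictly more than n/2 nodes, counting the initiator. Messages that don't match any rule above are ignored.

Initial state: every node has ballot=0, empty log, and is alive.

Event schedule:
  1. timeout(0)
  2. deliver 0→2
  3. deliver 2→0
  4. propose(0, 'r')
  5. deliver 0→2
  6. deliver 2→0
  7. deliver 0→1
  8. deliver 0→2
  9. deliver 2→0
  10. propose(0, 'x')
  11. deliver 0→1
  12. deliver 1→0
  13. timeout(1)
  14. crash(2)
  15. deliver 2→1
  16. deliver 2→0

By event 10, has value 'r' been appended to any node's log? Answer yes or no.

e1 timeout(0): 0[cand,b=3,-]
e2 deliver 0→2: 2[foll,b=3,-]
e3 deliver 2→0: 0[lead,b=3,-]
e4 propose(0,'r'): ·
e5 deliver 0→2: 2[foll,b=3,r]
e6 deliver 2→0: 0[lead,b=3,r]
e7 deliver 0→1: 1[foll,b=3,-]
e8 deliver 0→2: ·
e9 deliver 2→0: ·
e10 propose(0,'x'): ·

yes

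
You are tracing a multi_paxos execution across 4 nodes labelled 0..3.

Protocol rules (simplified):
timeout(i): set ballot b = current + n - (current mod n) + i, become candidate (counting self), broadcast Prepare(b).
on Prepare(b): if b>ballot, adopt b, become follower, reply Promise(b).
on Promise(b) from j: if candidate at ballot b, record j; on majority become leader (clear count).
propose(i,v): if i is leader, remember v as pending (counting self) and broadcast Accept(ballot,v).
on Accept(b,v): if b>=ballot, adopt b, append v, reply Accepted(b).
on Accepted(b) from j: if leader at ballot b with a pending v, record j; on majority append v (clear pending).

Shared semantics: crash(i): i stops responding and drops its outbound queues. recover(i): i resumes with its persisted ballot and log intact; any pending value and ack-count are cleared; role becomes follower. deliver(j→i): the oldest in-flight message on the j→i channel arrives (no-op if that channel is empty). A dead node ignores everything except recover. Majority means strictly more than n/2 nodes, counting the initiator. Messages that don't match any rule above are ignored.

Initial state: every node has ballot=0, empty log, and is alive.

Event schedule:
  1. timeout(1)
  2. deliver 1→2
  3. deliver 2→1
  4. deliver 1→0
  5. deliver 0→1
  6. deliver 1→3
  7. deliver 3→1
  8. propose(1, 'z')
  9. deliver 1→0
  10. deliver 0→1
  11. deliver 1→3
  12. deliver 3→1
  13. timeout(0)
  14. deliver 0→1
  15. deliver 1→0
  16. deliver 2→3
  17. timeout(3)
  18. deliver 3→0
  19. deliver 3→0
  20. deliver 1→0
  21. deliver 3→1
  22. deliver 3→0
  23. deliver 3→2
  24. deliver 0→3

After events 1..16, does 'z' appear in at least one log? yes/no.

after 1 — timeout(1): n1:cand/b5/[-]
after 2 — deliver 1→2: n2:foll/b5/[-]
after 3 — deliver 2→1: ·
after 4 — deliver 1→0: n0:foll/b5/[-]
after 5 — deliver 0→1: n1:lead/b5/[-]
after 6 — deliver 1→3: n3:foll/b5/[-]
after 7 — deliver 3→1: ·
after 8 — propose(1,'z'): ·
after 9 — deliver 1→0: n0:foll/b5/[z]
after 10 — deliver 0→1: ·
after 11 — deliver 1→3: n3:foll/b5/[z]
after 12 — deliver 3→1: n1:lead/b5/[z]
after 13 — timeout(0): n0:cand/b8/[z]
after 14 — deliver 0→1: n1:foll/b8/[z]
after 15 — deliver 1→0: ·
after 16 — deliver 2→3: ·

yes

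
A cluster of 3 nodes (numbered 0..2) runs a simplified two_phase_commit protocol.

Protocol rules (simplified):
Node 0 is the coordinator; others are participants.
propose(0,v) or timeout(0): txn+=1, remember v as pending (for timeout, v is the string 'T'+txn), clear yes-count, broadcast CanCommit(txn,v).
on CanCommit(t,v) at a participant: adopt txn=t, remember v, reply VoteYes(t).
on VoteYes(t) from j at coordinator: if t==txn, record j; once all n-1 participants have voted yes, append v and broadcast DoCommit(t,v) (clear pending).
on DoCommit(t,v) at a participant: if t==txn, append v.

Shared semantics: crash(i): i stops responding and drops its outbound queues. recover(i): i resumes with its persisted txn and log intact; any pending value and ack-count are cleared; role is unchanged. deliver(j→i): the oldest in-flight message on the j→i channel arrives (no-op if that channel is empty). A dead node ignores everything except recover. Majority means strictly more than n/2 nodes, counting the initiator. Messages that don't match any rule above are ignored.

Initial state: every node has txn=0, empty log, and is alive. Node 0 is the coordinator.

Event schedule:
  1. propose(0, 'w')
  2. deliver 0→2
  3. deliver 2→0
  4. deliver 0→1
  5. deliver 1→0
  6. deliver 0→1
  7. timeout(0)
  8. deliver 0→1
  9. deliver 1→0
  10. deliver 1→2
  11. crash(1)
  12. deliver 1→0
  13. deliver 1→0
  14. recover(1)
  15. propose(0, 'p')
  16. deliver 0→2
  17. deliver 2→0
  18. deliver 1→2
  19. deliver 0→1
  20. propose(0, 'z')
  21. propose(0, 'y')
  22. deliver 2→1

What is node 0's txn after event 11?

2

e1 propose(0,'w'): 0[coor,t=1,-]
e2 deliver 0→2: 2[part,t=1,-]
e3 deliver 2→0: ·
e4 deliver 0→1: 1[part,t=1,-]
e5 deliver 1→0: 0[coor,t=1,w]
e6 deliver 0→1: 1[part,t=1,w]
e7 timeout(0): 0[coor,t=2,w]
e8 deliver 0→1: 1[part,t=2,w]
e9 deliver 1→0: ·
e10 deliver 1→2: ·
e11 crash(1): 1[✗part,t=2,w]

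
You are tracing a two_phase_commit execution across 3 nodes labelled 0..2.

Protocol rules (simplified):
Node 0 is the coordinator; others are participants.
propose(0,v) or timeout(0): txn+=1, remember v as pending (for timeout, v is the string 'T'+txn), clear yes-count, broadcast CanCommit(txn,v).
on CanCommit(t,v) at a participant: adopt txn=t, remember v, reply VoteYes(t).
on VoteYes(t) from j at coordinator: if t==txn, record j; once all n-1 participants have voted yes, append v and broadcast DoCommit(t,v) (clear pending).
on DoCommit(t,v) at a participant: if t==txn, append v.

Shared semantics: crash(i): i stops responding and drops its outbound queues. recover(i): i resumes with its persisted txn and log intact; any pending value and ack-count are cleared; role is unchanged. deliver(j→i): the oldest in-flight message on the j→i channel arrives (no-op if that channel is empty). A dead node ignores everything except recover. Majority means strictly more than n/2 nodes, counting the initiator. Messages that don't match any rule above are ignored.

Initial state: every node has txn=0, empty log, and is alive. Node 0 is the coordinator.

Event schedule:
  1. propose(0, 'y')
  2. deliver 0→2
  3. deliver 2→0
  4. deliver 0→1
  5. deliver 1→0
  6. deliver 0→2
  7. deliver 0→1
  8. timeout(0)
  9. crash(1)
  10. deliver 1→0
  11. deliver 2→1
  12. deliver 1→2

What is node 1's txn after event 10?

1

[1] propose(0,'y') → N0(coor t1 [-])
[2] deliver 0→2 → N2(part t1 [-])
[3] deliver 2→0 → ∅
[4] deliver 0→1 → N1(part t1 [-])
[5] deliver 1→0 → N0(coor t1 [y])
[6] deliver 0→2 → N2(part t1 [y])
[7] deliver 0→1 → N1(part t1 [y])
[8] timeout(0) → N0(coor t2 [y])
[9] crash(1) → N1(✗part t1 [y])
[10] deliver 1→0 → ∅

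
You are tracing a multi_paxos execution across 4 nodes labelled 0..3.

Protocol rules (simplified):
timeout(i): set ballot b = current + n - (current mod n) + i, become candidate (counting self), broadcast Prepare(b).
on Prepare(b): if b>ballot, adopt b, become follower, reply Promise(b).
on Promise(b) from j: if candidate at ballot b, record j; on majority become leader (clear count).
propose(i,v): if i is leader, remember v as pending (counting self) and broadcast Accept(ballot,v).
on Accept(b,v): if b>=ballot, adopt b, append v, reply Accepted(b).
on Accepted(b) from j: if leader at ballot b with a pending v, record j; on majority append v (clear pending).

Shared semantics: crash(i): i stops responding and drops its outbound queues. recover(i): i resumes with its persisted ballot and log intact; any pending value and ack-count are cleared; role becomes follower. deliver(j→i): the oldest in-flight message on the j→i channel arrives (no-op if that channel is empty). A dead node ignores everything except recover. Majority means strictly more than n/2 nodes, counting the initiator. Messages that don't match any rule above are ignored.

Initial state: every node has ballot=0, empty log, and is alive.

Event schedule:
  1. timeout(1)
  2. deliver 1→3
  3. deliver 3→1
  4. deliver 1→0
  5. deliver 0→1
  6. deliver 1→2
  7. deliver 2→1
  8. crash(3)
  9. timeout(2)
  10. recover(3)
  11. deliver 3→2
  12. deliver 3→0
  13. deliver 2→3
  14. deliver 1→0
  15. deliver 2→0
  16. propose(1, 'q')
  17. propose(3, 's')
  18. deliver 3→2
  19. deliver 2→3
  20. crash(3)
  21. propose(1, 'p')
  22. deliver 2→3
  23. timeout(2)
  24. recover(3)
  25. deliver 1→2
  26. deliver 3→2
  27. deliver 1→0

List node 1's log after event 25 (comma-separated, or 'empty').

after 1 — timeout(1): n1:cand/b5/[-]
after 2 — deliver 1→3: n3:foll/b5/[-]
after 3 — deliver 3→1: ·
after 4 — deliver 1→0: n0:foll/b5/[-]
after 5 — deliver 0→1: n1:lead/b5/[-]
after 6 — deliver 1→2: n2:foll/b5/[-]
after 7 — deliver 2→1: ·
after 8 — crash(3): n3:✗foll/b5/[-]
after 9 — timeout(2): n2:cand/b10/[-]
after 10 — recover(3): n3:foll/b5/[-]
after 11 — deliver 3→2: ·
after 12 — deliver 3→0: ·
after 13 — deliver 2→3: n3:foll/b10/[-]
after 14 — deliver 1→0: ·
after 15 — deliver 2→0: n0:foll/b10/[-]
after 16 — propose(1,'q'): ·
after 17 — propose(3,'s'): ·
after 18 — deliver 3→2: ·
after 19 — deliver 2→3: ·
after 20 — crash(3): n3:✗foll/b10/[-]
after 21 — propose(1,'p'): ·
after 22 — deliver 2→3: ·
after 23 — timeout(2): n2:cand/b14/[-]
after 24 — recover(3): n3:foll/b10/[-]
after 25 — deliver 1→2: ·

empty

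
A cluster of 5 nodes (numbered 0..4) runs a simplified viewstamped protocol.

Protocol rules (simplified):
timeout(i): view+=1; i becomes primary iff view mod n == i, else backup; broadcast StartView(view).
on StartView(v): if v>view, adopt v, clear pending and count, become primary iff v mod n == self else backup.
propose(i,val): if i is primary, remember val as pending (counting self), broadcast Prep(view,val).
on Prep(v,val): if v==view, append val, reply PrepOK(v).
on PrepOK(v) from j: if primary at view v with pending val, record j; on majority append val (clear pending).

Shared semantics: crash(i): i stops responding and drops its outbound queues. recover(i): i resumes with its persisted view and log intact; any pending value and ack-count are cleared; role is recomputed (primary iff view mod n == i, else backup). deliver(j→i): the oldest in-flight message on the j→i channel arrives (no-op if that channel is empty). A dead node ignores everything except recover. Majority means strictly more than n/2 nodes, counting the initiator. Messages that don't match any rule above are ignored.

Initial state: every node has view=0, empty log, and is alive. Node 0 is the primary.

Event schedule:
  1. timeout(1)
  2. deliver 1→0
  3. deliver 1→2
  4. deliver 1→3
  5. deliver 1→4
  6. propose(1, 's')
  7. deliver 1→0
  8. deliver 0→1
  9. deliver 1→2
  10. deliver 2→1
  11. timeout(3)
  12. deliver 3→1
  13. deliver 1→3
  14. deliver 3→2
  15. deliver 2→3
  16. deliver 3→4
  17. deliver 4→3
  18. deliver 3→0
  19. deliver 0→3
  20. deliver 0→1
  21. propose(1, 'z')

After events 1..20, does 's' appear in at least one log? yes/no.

1. timeout(1):  <1:prim v1 ->
2. deliver 1→0:  <0:back v1 ->
3. deliver 1→2:  <2:back v1 ->
4. deliver 1→3:  <3:back v1 ->
5. deliver 1→4:  <4:back v1 ->
6. propose(1,'s'):  nop
7. deliver 1→0:  <0:back v1 s>
8. deliver 0→1:  nop
9. deliver 1→2:  <2:back v1 s>
10. deliver 2→1:  <1:prim v1 s>
11. timeout(3):  <3:back v2 ->
12. deliver 3→1:  <1:back v2 s>
13. deliver 1→3:  nop
14. deliver 3→2:  <2:prim v2 s>
15. deliver 2→3:  nop
16. deliver 3→4:  <4:back v2 ->
17. deliver 4→3:  nop
18. deliver 3→0:  <0:back v2 s>
19. deliver 0→3:  nop
20. deliver 0→1:  nop

yes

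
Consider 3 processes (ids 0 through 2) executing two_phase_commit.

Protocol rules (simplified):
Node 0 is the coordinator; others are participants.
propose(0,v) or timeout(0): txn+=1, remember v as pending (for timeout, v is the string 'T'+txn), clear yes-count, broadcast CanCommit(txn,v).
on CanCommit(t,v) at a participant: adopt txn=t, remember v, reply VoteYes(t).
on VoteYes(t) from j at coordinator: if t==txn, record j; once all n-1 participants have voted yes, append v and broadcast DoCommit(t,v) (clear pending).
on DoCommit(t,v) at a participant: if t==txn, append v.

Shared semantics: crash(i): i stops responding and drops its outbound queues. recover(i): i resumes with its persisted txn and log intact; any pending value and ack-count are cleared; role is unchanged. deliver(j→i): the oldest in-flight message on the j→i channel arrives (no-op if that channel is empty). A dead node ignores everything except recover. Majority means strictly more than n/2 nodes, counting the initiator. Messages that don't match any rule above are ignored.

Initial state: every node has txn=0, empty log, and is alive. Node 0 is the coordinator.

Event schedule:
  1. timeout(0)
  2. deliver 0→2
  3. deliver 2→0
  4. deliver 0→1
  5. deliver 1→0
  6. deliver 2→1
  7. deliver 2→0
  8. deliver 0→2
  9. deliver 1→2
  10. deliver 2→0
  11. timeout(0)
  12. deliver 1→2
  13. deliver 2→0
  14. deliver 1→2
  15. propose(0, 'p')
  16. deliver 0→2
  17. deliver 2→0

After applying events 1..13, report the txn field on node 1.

1

1. timeout(0):  <0:coor t1 ->
2. deliver 0→2:  <2:part t1 ->
3. deliver 2→0:  nop
4. deliver 0→1:  <1:part t1 ->
5. deliver 1→0:  <0:coor t1 T1>
6. deliver 2→1:  nop
7. deliver 2→0:  nop
8. deliver 0→2:  <2:part t1 T1>
9. deliver 1→2:  nop
10. deliver 2→0:  nop
11. timeout(0):  <0:coor t2 T1>
12. deliver 1→2:  nop
13. deliver 2→0:  nop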